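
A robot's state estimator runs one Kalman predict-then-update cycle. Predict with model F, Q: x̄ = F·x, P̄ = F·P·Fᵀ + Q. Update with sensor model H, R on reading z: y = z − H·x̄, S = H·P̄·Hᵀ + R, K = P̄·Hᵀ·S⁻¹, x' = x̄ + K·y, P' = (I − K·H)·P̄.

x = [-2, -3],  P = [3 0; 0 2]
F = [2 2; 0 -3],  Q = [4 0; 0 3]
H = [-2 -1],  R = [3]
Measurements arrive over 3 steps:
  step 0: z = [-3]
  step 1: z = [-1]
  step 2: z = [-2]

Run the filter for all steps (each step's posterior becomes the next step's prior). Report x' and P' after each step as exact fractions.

step 0: x' = [-3, 101/12], P' = [6 -21/2; -21/2 167/8]
step 1: x' = [4490/439, -8651/439], P' = [11652/439 -23478/439; -23478/439 48549/439]
step 2: x' = [-290504/56815, 719931/56815], P' = [3263316/56815 -6649494/56815; -6649494/56815 13711206/56815]

step 0: x̄ = F·x = [-10, 9]
step 0: P̄ = F·P·Fᵀ + Q = [24 -12; -12 21]
step 0: y = z − H·x̄ = [-14]
step 0: S = H·P̄·Hᵀ + R = [72]
step 0: K = P̄·Hᵀ·S⁻¹ = [-1/2; 1/24]
step 0: x' = x̄ + K·y = [-3, 101/12]
step 0: P' = (I − K·H)·P̄ = [6 -21/2; -21/2 167/8]
step 1: x̄ = F·x = [65/6, -101/4]
step 1: P̄ = F·P·Fᵀ + Q = [55/2 -249/4; -249/4 1527/8]
step 1: y = z − H·x̄ = [-55/12]
step 1: S = H·P̄·Hᵀ + R = [439/8]
step 1: K = P̄·Hᵀ·S⁻¹ = [58/439; -531/439]
step 1: x' = x̄ + K·y = [4490/439, -8651/439]
step 1: P' = (I − K·H)·P̄ = [11652/439 -23478/439; -23478/439 48549/439]
step 2: x̄ = F·x = [-8322/439, 25953/439]
step 2: P̄ = F·P·Fᵀ + Q = [54736/439 -150426/439; -150426/439 438258/439]
step 2: y = z − H·x̄ = [8431/439]
step 2: S = H·P̄·Hᵀ + R = [56815/439]
step 2: K = P̄·Hᵀ·S⁻¹ = [40954/56815; -137406/56815]
step 2: x' = x̄ + K·y = [-290504/56815, 719931/56815]
step 2: P' = (I − K·H)·P̄ = [3263316/56815 -6649494/56815; -6649494/56815 13711206/56815]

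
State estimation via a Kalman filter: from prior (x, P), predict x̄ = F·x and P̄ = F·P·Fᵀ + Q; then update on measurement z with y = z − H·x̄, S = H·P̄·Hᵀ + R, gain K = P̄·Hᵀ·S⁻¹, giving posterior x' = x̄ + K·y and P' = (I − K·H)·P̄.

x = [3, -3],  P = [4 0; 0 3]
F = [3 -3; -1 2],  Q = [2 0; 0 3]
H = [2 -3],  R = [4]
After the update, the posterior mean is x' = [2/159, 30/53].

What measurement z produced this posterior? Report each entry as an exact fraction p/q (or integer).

x̄ = F·x = [18, -9]
P̄ = F·P·Fᵀ + Q = [65 -30; -30 19]
S = H·P̄·Hᵀ + R = [795]
K = P̄·Hᵀ·S⁻¹ = [44/159; -39/265]
x' − x̄ = [-2860/159, 507/53] = K·y
y = (KᵀK)⁻¹·Kᵀ·(x' − x̄) = [-65]
z = y + H·x̄ = [-65] + [63] = [-2]

z = [-2]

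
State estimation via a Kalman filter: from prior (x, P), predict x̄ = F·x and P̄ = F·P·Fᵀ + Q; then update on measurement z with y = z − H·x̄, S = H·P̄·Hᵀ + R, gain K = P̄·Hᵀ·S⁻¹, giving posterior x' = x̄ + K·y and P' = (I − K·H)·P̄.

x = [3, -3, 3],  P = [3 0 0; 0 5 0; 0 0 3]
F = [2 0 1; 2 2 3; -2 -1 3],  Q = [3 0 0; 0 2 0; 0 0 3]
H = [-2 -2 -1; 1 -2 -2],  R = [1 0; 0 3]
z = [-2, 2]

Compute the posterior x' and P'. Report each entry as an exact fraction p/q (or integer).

x' = [50580/18823, -67638/18823, 10493/2689]
P' = [27297/18823 -57945/18823 9471/2689; -57945/18823 757564/94115 -129292/13445; 9471/2689 -129292/13445 161362/13445]

x̄ = F·x = [9, 9, 6]
P̄ = F·P·Fᵀ + Q = [18 21 -3; 21 61 5; -3 5 47]
y = z − H·x̄ = [40, 23]
S = H·P̄·Hᵀ + R = [540 365; 365 421]
K = P̄·Hᵀ·S⁻¹ = [-5001/18823 3531/18823; -30634/94115 349/18823; 2512/13445 -1119/2689]
x' = x̄ + K·y = [50580/18823, -67638/18823, 10493/2689]
P' = (I − K·H)·P̄ = [27297/18823 -57945/18823 9471/2689; -57945/18823 757564/94115 -129292/13445; 9471/2689 -129292/13445 161362/13445]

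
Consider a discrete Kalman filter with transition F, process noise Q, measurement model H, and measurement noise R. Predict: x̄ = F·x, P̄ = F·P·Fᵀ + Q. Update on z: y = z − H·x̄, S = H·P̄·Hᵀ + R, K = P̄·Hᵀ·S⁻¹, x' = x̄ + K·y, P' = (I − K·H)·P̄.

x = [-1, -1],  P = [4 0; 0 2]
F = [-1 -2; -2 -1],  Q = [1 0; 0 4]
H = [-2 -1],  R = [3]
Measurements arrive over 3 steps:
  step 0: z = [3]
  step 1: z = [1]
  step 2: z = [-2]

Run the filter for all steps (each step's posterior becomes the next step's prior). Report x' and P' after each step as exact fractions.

step 0: x̄ = F·x = [3, 3]
step 0: P̄ = F·P·Fᵀ + Q = [13 12; 12 22]
step 0: y = z − H·x̄ = [12]
step 0: S = H·P̄·Hᵀ + R = [125]
step 0: K = P̄·Hᵀ·S⁻¹ = [-38/125; -46/125]
step 0: x' = x̄ + K·y = [-81/125, -177/125]
step 0: P' = (I − K·H)·P̄ = [181/125 -248/125; -248/125 634/125]
step 1: x̄ = F·x = [87/25, 339/125]
step 1: P̄ = F·P·Fᵀ + Q = [74/5 78/25; 78/25 866/125]
step 1: y = z − H·x̄ = [1334/125]
step 1: S = H·P̄·Hᵀ + R = [10201/125]
step 1: K = P̄·Hᵀ·S⁻¹ = [-4090/10201; -1646/10201]
step 1: x' = x̄ + K·y = [-8149/10201, 10099/10201]
step 1: P' = (I − K·H)·P̄ = [17150/10201 -22030/10201; -22030/10201 48998/10201]
step 2: x̄ = F·x = [-12049/10201, 6199/10201]
step 2: P̄ = F·P·Fᵀ + Q = [135223/10201 22146/10201; 22146/10201 70282/10201]
step 2: y = z − H·x̄ = [-38301/10201]
step 2: S = H·P̄·Hᵀ + R = [730361/10201]
step 2: K = P̄·Hᵀ·S⁻¹ = [-292592/730361; -114574/730361]
step 2: x' = x̄ + K·y = [235903/730361, 874013/730361]
step 2: P' = (I − K·H)·P̄ = [1289239/730361 -1700702/730361; -1700702/730361 3745126/730361]

step 0: x' = [-81/125, -177/125], P' = [181/125 -248/125; -248/125 634/125]
step 1: x' = [-8149/10201, 10099/10201], P' = [17150/10201 -22030/10201; -22030/10201 48998/10201]
step 2: x' = [235903/730361, 874013/730361], P' = [1289239/730361 -1700702/730361; -1700702/730361 3745126/730361]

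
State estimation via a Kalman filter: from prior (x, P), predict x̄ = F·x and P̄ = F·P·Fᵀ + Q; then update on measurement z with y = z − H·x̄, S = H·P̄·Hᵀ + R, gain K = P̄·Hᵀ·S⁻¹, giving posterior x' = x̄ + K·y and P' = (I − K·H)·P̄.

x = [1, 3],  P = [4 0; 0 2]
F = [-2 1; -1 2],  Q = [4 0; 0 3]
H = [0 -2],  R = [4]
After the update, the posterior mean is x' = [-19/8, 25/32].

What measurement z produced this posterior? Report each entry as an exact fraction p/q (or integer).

x̄ = F·x = [1, 5]
P̄ = F·P·Fᵀ + Q = [22 12; 12 15]
S = H·P̄·Hᵀ + R = [64]
K = P̄·Hᵀ·S⁻¹ = [-3/8; -15/32]
x' − x̄ = [-27/8, -135/32] = K·y
y = (KᵀK)⁻¹·Kᵀ·(x' − x̄) = [9]
z = y + H·x̄ = [9] + [-10] = [-1]

z = [-1]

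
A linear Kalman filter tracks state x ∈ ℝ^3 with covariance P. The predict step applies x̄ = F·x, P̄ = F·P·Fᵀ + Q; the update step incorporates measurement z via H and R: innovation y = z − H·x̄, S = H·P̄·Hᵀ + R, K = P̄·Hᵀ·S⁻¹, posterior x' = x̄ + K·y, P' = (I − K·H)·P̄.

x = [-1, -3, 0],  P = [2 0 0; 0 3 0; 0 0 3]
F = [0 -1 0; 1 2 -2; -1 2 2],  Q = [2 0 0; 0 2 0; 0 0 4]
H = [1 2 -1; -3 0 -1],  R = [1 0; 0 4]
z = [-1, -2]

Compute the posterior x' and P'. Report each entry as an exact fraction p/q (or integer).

x̄ = F·x = [3, -7, -5]
P̄ = F·P·Fᵀ + Q = [5 -6 -6; -6 28 -2; -6 -2 30]
y = z − H·x̄ = [5, 2]
S = H·P̄·Hᵀ + R = [144 43; 43 43]
K = P̄·Hᵀ·S⁻¹ = [8/101 -1253/4343; 32/101 644/4343; -28/101 -8/4343]
x' = x̄ + K·y = [12243/4343, -22233/4343, -27751/4343]
P' = (I − K·H)·P̄ = [10782/4343 -18886/4343 -27334/4343; -18886/4343 37172/4343 54082/4343; -27334/4343 54082/4343 82034/4343]

x' = [12243/4343, -22233/4343, -27751/4343]
P' = [10782/4343 -18886/4343 -27334/4343; -18886/4343 37172/4343 54082/4343; -27334/4343 54082/4343 82034/4343]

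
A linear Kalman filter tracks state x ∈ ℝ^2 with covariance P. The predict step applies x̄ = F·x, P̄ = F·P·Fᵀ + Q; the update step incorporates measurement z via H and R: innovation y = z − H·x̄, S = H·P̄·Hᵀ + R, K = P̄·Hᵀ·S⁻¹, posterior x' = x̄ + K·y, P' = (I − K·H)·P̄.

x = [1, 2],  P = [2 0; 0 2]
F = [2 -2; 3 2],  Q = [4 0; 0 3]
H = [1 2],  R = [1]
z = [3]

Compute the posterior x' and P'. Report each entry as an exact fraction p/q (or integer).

x' = [-62/17, 57/17]
P' = [2276/153 -1124/153; -1124/153 593/153]

x̄ = F·x = [-2, 7]
P̄ = F·P·Fᵀ + Q = [20 4; 4 29]
y = z − H·x̄ = [-9]
S = H·P̄·Hᵀ + R = [153]
K = P̄·Hᵀ·S⁻¹ = [28/153; 62/153]
x' = x̄ + K·y = [-62/17, 57/17]
P' = (I − K·H)·P̄ = [2276/153 -1124/153; -1124/153 593/153]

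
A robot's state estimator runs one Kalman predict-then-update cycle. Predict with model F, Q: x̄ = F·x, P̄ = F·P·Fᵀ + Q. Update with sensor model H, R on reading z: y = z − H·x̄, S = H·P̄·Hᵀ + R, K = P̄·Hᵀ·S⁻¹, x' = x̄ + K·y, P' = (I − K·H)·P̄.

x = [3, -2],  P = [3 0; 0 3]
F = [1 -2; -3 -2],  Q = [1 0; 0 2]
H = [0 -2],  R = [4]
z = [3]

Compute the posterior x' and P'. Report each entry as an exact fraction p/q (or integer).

x̄ = F·x = [7, -5]
P̄ = F·P·Fᵀ + Q = [16 3; 3 41]
y = z − H·x̄ = [-7]
S = H·P̄·Hᵀ + R = [168]
K = P̄·Hᵀ·S⁻¹ = [-1/28; -41/84]
x' = x̄ + K·y = [29/4, -19/12]
P' = (I − K·H)·P̄ = [221/14 1/14; 1/14 41/42]

x' = [29/4, -19/12]
P' = [221/14 1/14; 1/14 41/42]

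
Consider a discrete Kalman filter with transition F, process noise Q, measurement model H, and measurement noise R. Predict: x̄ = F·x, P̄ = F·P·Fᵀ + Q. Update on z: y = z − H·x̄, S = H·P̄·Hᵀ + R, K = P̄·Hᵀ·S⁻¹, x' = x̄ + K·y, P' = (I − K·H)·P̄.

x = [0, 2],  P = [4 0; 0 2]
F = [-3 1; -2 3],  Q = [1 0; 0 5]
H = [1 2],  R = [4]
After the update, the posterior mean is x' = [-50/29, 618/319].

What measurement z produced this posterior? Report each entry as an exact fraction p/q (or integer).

z = [2]

x̄ = F·x = [2, 6]
P̄ = F·P·Fᵀ + Q = [39 30; 30 39]
S = H·P̄·Hᵀ + R = [319]
K = P̄·Hᵀ·S⁻¹ = [9/29; 108/319]
x' − x̄ = [-108/29, -1296/319] = K·y
y = (KᵀK)⁻¹·Kᵀ·(x' − x̄) = [-12]
z = y + H·x̄ = [-12] + [14] = [2]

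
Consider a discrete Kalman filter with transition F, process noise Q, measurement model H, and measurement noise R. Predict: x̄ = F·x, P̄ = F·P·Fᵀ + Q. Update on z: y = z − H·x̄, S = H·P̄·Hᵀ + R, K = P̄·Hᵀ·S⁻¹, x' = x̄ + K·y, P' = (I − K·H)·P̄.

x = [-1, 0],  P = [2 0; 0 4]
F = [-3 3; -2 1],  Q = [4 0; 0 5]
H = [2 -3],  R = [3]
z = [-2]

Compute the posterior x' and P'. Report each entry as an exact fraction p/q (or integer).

x̄ = F·x = [3, 2]
P̄ = F·P·Fᵀ + Q = [58 24; 24 17]
y = z − H·x̄ = [-2]
S = H·P̄·Hᵀ + R = [100]
K = P̄·Hᵀ·S⁻¹ = [11/25; -3/100]
x' = x̄ + K·y = [53/25, 103/50]
P' = (I − K·H)·P̄ = [966/25 633/25; 633/25 1691/100]

x' = [53/25, 103/50]
P' = [966/25 633/25; 633/25 1691/100]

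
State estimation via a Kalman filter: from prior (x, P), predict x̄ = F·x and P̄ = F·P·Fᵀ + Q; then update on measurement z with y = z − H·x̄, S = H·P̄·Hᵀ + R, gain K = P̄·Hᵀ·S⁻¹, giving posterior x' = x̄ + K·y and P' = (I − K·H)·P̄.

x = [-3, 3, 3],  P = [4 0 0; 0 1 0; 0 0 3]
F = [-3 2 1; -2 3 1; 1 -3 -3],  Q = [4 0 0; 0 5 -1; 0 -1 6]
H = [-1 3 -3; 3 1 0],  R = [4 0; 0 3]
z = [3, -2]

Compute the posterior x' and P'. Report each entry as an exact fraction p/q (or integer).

x̄ = F·x = [18, 18, -21]
P̄ = F·P·Fᵀ + Q = [47 33 -27; 33 33 -27; -27 -27 46]
y = z − H·x̄ = [-96, -74]
S = H·P̄·Hᵀ + R = [888 546; 546 657]
K = P̄·Hᵀ·S⁻¹ = [-847/31700 13649/47550; 2723/31700 2053/15850; -1866/7925 248/7925]
x' = x̄ + K·y = [-16079/23775, 1337/7925, -5641/7925]
P' = (I − K·H)·P̄ = [19267/31700 -30503/31700 -8949/7925; -30503/31700 103827/31700 27591/7925; -8949/7925 27591/7925 33062/7925]

x' = [-16079/23775, 1337/7925, -5641/7925]
P' = [19267/31700 -30503/31700 -8949/7925; -30503/31700 103827/31700 27591/7925; -8949/7925 27591/7925 33062/7925]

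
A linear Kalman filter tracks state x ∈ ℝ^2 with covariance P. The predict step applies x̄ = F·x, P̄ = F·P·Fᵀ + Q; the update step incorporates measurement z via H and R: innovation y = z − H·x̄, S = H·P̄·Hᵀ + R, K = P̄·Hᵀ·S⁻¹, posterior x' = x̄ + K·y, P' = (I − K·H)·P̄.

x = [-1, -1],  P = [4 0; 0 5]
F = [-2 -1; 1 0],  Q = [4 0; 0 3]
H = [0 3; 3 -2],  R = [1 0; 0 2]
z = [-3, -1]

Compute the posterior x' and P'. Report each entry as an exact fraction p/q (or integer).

x̄ = F·x = [3, -1]
P̄ = F·P·Fᵀ + Q = [25 -8; -8 7]
y = z − H·x̄ = [0, -12]
S = H·P̄·Hᵀ + R = [64 -114; -114 351]
K = P̄·Hᵀ·S⁻¹ = [325/1578 772/2367; 1013/3156 -19/4734]
x' = x̄ + K·y = [-721/789, -751/789]
P' = (I − K·H)·P̄ = [623/2367 325/4734; 325/4734 1013/9468]

x' = [-721/789, -751/789]
P' = [623/2367 325/4734; 325/4734 1013/9468]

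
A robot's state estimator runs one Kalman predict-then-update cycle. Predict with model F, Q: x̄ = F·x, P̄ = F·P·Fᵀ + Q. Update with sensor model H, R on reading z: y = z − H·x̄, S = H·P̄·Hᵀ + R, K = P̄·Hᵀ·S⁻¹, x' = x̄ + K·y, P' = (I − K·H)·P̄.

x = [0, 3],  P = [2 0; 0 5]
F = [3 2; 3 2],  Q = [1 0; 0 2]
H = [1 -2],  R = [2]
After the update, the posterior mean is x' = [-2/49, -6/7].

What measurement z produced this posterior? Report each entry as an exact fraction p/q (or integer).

x̄ = F·x = [6, 6]
P̄ = F·P·Fᵀ + Q = [39 38; 38 40]
S = H·P̄·Hᵀ + R = [49]
K = P̄·Hᵀ·S⁻¹ = [-37/49; -6/7]
x' − x̄ = [-296/49, -48/7] = K·y
y = (KᵀK)⁻¹·Kᵀ·(x' − x̄) = [8]
z = y + H·x̄ = [8] + [-6] = [2]

z = [2]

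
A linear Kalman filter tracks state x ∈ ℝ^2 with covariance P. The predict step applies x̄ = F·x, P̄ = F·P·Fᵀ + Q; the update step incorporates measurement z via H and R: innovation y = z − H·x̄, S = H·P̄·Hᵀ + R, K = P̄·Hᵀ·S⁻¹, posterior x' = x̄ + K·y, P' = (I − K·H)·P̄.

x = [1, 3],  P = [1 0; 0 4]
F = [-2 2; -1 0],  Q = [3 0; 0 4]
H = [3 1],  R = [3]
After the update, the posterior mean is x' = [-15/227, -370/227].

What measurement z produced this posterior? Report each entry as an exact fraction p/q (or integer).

z = [-2]

x̄ = F·x = [4, -1]
P̄ = F·P·Fᵀ + Q = [23 2; 2 5]
S = H·P̄·Hᵀ + R = [227]
K = P̄·Hᵀ·S⁻¹ = [71/227; 11/227]
x' − x̄ = [-923/227, -143/227] = K·y
y = (KᵀK)⁻¹·Kᵀ·(x' − x̄) = [-13]
z = y + H·x̄ = [-13] + [11] = [-2]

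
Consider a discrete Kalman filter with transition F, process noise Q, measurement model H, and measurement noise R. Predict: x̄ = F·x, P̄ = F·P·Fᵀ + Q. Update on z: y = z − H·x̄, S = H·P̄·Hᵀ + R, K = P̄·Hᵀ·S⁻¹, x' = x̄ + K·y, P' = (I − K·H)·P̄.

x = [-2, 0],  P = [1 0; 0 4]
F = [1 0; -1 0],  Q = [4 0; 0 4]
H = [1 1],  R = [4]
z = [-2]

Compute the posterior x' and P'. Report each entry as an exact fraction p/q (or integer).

x' = [-8/3, 4/3]
P' = [11/3 -7/3; -7/3 11/3]

x̄ = F·x = [-2, 2]
P̄ = F·P·Fᵀ + Q = [5 -1; -1 5]
y = z − H·x̄ = [-2]
S = H·P̄·Hᵀ + R = [12]
K = P̄·Hᵀ·S⁻¹ = [1/3; 1/3]
x' = x̄ + K·y = [-8/3, 4/3]
P' = (I − K·H)·P̄ = [11/3 -7/3; -7/3 11/3]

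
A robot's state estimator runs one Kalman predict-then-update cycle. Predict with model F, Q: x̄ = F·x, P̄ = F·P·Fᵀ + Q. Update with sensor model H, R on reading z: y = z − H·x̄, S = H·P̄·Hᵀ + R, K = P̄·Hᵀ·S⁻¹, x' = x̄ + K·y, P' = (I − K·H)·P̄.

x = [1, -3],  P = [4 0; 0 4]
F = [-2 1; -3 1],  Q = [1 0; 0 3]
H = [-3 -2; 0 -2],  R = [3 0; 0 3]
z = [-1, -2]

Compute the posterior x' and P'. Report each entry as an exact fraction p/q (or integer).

x̄ = F·x = [-5, -6]
P̄ = F·P·Fᵀ + Q = [21 28; 28 43]
y = z − H·x̄ = [-28, -14]
S = H·P̄·Hᵀ + R = [700 340; 340 175]
K = P̄·Hᵀ·S⁻¹ = [-119/460 21/115; -17/230 -8/23]
x' = x̄ + K·y = [-36/115, 108/115]
P' = (I − K·H)·P̄ = [203/460 -63/230; -63/230 12/23]

x' = [-36/115, 108/115]
P' = [203/460 -63/230; -63/230 12/23]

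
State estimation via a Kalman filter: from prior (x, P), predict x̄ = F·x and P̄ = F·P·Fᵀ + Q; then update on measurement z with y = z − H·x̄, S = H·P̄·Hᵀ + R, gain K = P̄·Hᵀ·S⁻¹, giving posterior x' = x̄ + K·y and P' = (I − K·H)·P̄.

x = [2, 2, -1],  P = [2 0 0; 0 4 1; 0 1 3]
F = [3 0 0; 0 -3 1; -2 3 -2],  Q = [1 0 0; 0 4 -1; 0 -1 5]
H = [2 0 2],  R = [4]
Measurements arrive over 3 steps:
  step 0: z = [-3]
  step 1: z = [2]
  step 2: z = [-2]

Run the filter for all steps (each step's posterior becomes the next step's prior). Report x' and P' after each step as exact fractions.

step 0: x̄ = F·x = [6, -7, 4]
step 0: P̄ = F·P·Fᵀ + Q = [19 0 -12; 0 37 -34; -12 -34 49]
step 0: y = z − H·x̄ = [-23]
step 0: S = H·P̄·Hᵀ + R = [180]
step 0: K = P̄·Hᵀ·S⁻¹ = [7/90; -17/45; 37/90]
step 0: x' = x̄ + K·y = [379/90, 76/45, -491/90]
step 0: P' = (I − K·H)·P̄ = [806/45 238/45 -799/45; 238/45 509/45 -272/45; -799/45 -272/45 836/45]
step 1: x̄ = F·x = [379/30, -947/90, 68/9]
step 1: P̄ = F·P·Fᵀ + Q = [811/5 -1513/15 140/3; -1513/15 7229/45 -1144/9; 140/3 -1144/9 1078/9]
step 1: y = z − H·x̄ = [-1727/45]
step 1: S = H·P̄·Hᵀ + R = [67736/45]
step 1: K = P̄·Hᵀ·S⁻¹ = [9399/33868; -10259/33868; 3745/16934]
step 1: x' = x̄ + K·y = [67153/33868, 37351/33868, -15779/16934]
step 1: P' = (I − K·H)·P̄ = [783557/16934 434687/16934 -387079/8467; 434687/16934 381529/16934 -222473/8467; -387079/8467 -222473/8467 390824/8467]
step 2: x̄ = F·x = [201459/33868, -143611/33868, 40863/33868]
step 2: P̄ = F·P·Fᵀ + Q = [7068947/16934 -6234657/16934 3855789/16934; -6234657/16934 6952821/16934 -4862067/16934; 3855789/16934 -4862067/16934 3709095/16934]
step 2: y = z − H·x̄ = [-138095/8467]
step 2: S = H·P̄·Hᵀ + R = [37013108/8467]
step 2: K = P̄·Hᵀ·S⁻¹ = [2731184/9253277; -2774181/9253277; 1891221/9253277]
step 2: x' = x̄ + K·y = [41987069/37013108, 24037999/37013108, -78723987/37013108]
step 2: P' = (I − K·H)·P̄ = [677453213/18506554 345267729/18506554 -666528477/18506554; 345267729/18506554 326885187/18506554 -356364453/18506554; -666528477/18506554 -356364453/18506554 674093361/18506554]

step 0: x' = [379/90, 76/45, -491/90], P' = [806/45 238/45 -799/45; 238/45 509/45 -272/45; -799/45 -272/45 836/45]
step 1: x' = [67153/33868, 37351/33868, -15779/16934], P' = [783557/16934 434687/16934 -387079/8467; 434687/16934 381529/16934 -222473/8467; -387079/8467 -222473/8467 390824/8467]
step 2: x' = [41987069/37013108, 24037999/37013108, -78723987/37013108], P' = [677453213/18506554 345267729/18506554 -666528477/18506554; 345267729/18506554 326885187/18506554 -356364453/18506554; -666528477/18506554 -356364453/18506554 674093361/18506554]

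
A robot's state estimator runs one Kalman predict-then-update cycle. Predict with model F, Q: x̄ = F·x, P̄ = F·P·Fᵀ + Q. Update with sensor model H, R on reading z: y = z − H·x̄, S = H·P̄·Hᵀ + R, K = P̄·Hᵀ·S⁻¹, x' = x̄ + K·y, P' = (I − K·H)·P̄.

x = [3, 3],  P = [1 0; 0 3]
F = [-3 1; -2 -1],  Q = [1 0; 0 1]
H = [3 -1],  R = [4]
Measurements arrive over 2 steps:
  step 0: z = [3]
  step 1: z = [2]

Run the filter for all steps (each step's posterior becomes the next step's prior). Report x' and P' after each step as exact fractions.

step 0: x̄ = F·x = [-6, -9]
step 0: P̄ = F·P·Fᵀ + Q = [13 3; 3 8]
step 0: y = z − H·x̄ = [12]
step 0: S = H·P̄·Hᵀ + R = [111]
step 0: K = P̄·Hᵀ·S⁻¹ = [12/37; 1/111]
step 0: x' = x̄ + K·y = [-78/37, -329/37]
step 0: P' = (I − K·H)·P̄ = [49/37 99/37; 99/37 887/111]
step 1: x̄ = F·x = [-95/37, 485/37]
step 1: P̄ = F·P·Fᵀ + Q = [539/111 292/111; 292/111 2774/111]
step 1: y = z − H·x̄ = [844/37]
step 1: S = H·P̄·Hᵀ + R = [6317/111]
step 1: K = P̄·Hᵀ·S⁻¹ = [1325/6317; -1898/6317]
step 1: x' = x̄ + K·y = [14005/6317, 39509/6317]
step 1: P' = (I − K·H)·P̄ = [14858/6317 39274/6317; 39274/6317 125414/6317]

step 0: x' = [-78/37, -329/37], P' = [49/37 99/37; 99/37 887/111]
step 1: x' = [14005/6317, 39509/6317], P' = [14858/6317 39274/6317; 39274/6317 125414/6317]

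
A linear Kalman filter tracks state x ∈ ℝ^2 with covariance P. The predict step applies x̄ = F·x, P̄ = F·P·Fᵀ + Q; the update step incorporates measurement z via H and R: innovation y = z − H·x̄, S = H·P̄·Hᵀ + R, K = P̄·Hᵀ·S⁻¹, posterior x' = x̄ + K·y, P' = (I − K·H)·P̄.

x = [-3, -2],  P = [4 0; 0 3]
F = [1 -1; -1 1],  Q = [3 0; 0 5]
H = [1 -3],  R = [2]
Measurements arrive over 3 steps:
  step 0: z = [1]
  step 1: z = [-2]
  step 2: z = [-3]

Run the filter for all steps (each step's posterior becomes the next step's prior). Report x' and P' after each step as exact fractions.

step 0: x' = [-7/162, -53/162], P' = [659/162 199/162; 199/162 95/162]
step 1: x' = [-518/3449, 2042/3449], P' = [24593/6898 7561/6898; 7561/6898 3805/6898]
step 2: x' = [-207977/278658, 209261/278658], P' = [977521/278658 301241/278658; 301241/278658 152605/278658]

step 0: x̄ = F·x = [-1, 1]
step 0: P̄ = F·P·Fᵀ + Q = [10 -7; -7 12]
step 0: y = z − H·x̄ = [5]
step 0: S = H·P̄·Hᵀ + R = [162]
step 0: K = P̄·Hᵀ·S⁻¹ = [31/162; -43/162]
step 0: x' = x̄ + K·y = [-7/162, -53/162]
step 0: P' = (I − K·H)·P̄ = [659/162 199/162; 199/162 95/162]
step 1: x̄ = F·x = [23/81, -23/81]
step 1: P̄ = F·P·Fᵀ + Q = [421/81 -178/81; -178/81 583/81]
step 1: y = z − H·x̄ = [-254/81]
step 1: S = H·P̄·Hᵀ + R = [6898/81]
step 1: K = P̄·Hᵀ·S⁻¹ = [955/6898; -1927/6898]
step 1: x' = x̄ + K·y = [-518/3449, 2042/3449]
step 1: P' = (I − K·H)·P̄ = [24593/6898 7561/6898; 7561/6898 3805/6898]
step 2: x̄ = F·x = [-2560/3449, 2560/3449]
step 2: P̄ = F·P·Fᵀ + Q = [16985/3449 -6638/3449; -6638/3449 23883/3449]
step 2: y = z − H·x̄ = [-107/3449]
step 2: S = H·P̄·Hᵀ + R = [278658/3449]
step 2: K = P̄·Hᵀ·S⁻¹ = [36899/278658; -78287/278658]
step 2: x' = x̄ + K·y = [-207977/278658, 209261/278658]
step 2: P' = (I − K·H)·P̄ = [977521/278658 301241/278658; 301241/278658 152605/278658]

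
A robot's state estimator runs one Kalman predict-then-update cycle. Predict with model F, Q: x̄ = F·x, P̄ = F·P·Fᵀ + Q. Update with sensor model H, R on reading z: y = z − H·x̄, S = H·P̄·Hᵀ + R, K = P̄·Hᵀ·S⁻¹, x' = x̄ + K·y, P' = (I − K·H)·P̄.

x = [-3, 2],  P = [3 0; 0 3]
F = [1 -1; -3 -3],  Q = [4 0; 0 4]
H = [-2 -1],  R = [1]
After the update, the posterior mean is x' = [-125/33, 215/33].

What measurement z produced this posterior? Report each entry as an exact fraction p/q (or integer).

z = [1]

x̄ = F·x = [-5, 3]
P̄ = F·P·Fᵀ + Q = [10 0; 0 58]
S = H·P̄·Hᵀ + R = [99]
K = P̄·Hᵀ·S⁻¹ = [-20/99; -58/99]
x' − x̄ = [40/33, 116/33] = K·y
y = (KᵀK)⁻¹·Kᵀ·(x' − x̄) = [-6]
z = y + H·x̄ = [-6] + [7] = [1]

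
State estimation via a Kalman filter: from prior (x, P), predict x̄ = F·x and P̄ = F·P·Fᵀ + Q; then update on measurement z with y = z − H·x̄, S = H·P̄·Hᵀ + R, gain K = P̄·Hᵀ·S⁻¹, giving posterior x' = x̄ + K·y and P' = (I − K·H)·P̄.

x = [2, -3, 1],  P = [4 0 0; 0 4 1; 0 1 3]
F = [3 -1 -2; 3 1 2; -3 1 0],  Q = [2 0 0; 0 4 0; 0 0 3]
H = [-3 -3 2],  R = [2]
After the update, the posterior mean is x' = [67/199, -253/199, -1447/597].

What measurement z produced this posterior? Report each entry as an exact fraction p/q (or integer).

x̄ = F·x = [7, 5, -9]
P̄ = F·P·Fᵀ + Q = [58 16 -42; 16 60 -30; -42 -30 43]
S = H·P̄·Hᵀ + R = [2388]
K = P̄·Hᵀ·S⁻¹ = [-51/398; -24/199; 151/1194]
x' − x̄ = [-1326/199, -1248/199, 3926/597] = K·y
y = (KᵀK)⁻¹·Kᵀ·(x' − x̄) = [52]
z = y + H·x̄ = [52] + [-54] = [-2]

z = [-2]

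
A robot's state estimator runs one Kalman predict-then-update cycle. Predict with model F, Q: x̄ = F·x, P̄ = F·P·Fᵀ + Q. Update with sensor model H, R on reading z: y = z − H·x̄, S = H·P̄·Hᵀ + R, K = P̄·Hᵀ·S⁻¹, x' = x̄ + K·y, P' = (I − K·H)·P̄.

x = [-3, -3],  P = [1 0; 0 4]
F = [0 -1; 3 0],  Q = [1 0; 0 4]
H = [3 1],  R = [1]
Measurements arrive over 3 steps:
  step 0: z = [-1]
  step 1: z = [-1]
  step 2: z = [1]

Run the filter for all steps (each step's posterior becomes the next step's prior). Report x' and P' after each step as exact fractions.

step 0: x' = [162/59, -544/59], P' = [70/59 -195/59; -195/59 598/59]
step 1: x' = [275/2587, -11471/10348], P' = [1125/2587 -2736/2587; -2736/2587 35453/10348]
step 2: x' = [327382/701441, -253340/701441], P' = [304092/701441 -742041/701441; -742041/701441 2406511/701441]

step 0: x̄ = F·x = [3, -9]
step 0: P̄ = F·P·Fᵀ + Q = [5 0; 0 13]
step 0: y = z − H·x̄ = [-1]
step 0: S = H·P̄·Hᵀ + R = [59]
step 0: K = P̄·Hᵀ·S⁻¹ = [15/59; 13/59]
step 0: x' = x̄ + K·y = [162/59, -544/59]
step 0: P' = (I − K·H)·P̄ = [70/59 -195/59; -195/59 598/59]
step 1: x̄ = F·x = [544/59, 486/59]
step 1: P̄ = F·P·Fᵀ + Q = [657/59 585/59; 585/59 866/59]
step 1: y = z − H·x̄ = [-2177/59]
step 1: S = H·P̄·Hᵀ + R = [10348/59]
step 1: K = P̄·Hᵀ·S⁻¹ = [639/2587; 2621/10348]
step 1: x' = x̄ + K·y = [275/2587, -11471/10348]
step 1: P' = (I − K·H)·P̄ = [1125/2587 -2736/2587; -2736/2587 35453/10348]
step 2: x̄ = F·x = [11471/10348, 825/2587]
step 2: P̄ = F·P·Fᵀ + Q = [45801/10348 8208/2587; 8208/2587 20473/2587]
step 2: y = z − H·x̄ = [-2105/796]
step 2: S = H·P̄·Hᵀ + R = [53957/796]
step 2: K = P̄·Hᵀ·S⁻¹ = [13095/53957; 13876/53957]
step 2: x' = x̄ + K·y = [327382/701441, -253340/701441]
step 2: P' = (I − K·H)·P̄ = [304092/701441 -742041/701441; -742041/701441 2406511/701441]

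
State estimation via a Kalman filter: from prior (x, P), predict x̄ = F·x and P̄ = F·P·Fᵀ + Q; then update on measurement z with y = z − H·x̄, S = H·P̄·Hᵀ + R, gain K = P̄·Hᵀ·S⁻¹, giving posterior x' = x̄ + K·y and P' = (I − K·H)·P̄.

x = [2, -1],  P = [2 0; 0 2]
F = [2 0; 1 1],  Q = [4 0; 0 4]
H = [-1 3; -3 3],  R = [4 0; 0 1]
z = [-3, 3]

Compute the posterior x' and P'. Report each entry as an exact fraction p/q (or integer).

x̄ = F·x = [4, 1]
P̄ = F·P·Fᵀ + Q = [12 4; 4 8]
y = z − H·x̄ = [-2, 12]
S = H·P̄·Hᵀ + R = [64 60; 60 109]
K = P̄·Hᵀ·S⁻¹ = [90/211 -96/211; 365/844 -27/211]
x' = x̄ + K·y = [-488/211, -591/422]
P' = (I − K·H)·P̄ = [228/211 196/211; 196/211 187/211]

x' = [-488/211, -591/422]
P' = [228/211 196/211; 196/211 187/211]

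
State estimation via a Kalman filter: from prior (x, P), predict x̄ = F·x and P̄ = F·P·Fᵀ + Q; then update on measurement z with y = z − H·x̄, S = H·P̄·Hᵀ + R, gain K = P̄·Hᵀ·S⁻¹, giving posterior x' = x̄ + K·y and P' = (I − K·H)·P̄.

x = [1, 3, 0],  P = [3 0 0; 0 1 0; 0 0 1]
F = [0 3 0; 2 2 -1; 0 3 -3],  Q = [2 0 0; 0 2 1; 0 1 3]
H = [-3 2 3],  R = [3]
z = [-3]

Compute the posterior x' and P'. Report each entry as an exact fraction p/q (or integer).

x' = [2163/253, 1074/253, 1213/253]
P' = [2747/253 1218/253 1941/253; 1218/253 2307/253 -270/253; 1941/253 -270/253 2177/253]

x̄ = F·x = [9, 8, 9]
P̄ = F·P·Fᵀ + Q = [11 6 9; 6 19 10; 9 10 21]
y = z − H·x̄ = [-19]
S = H·P̄·Hᵀ + R = [253]
K = P̄·Hᵀ·S⁻¹ = [6/253; 50/253; 56/253]
x' = x̄ + K·y = [2163/253, 1074/253, 1213/253]
P' = (I − K·H)·P̄ = [2747/253 1218/253 1941/253; 1218/253 2307/253 -270/253; 1941/253 -270/253 2177/253]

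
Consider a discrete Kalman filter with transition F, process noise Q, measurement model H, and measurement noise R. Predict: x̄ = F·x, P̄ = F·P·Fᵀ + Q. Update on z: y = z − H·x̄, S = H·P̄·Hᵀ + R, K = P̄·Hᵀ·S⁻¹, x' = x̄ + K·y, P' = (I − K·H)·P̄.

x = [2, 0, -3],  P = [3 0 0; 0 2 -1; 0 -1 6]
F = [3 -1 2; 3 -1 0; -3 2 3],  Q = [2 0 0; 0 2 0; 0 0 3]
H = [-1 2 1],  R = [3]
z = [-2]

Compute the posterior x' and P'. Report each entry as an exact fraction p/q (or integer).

x̄ = F·x = [0, 6, -15]
P̄ = F·P·Fᵀ + Q = [59 31 4; 31 31 -28; 4 -28 80]
y = z − H·x̄ = [1]
S = H·P̄·Hᵀ + R = [22]
K = P̄·Hᵀ·S⁻¹ = [7/22; 3/22; 10/11]
x' = x̄ + K·y = [7/22, 135/22, -155/11]
P' = (I − K·H)·P̄ = [1249/22 661/22 -26/11; 661/22 673/22 -338/11; -26/11 -338/11 680/11]

x' = [7/22, 135/22, -155/11]
P' = [1249/22 661/22 -26/11; 661/22 673/22 -338/11; -26/11 -338/11 680/11]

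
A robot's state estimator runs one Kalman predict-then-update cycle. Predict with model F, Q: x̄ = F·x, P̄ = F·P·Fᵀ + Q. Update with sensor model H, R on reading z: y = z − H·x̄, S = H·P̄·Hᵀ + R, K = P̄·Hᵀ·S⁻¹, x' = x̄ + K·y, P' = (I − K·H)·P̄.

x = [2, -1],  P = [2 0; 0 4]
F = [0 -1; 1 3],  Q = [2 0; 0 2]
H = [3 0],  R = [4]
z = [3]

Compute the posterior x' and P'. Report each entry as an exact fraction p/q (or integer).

x̄ = F·x = [1, -1]
P̄ = F·P·Fᵀ + Q = [6 -12; -12 40]
y = z − H·x̄ = [0]
S = H·P̄·Hᵀ + R = [58]
K = P̄·Hᵀ·S⁻¹ = [9/29; -18/29]
x' = x̄ + K·y = [1, -1]
P' = (I − K·H)·P̄ = [12/29 -24/29; -24/29 512/29]

x' = [1, -1]
P' = [12/29 -24/29; -24/29 512/29]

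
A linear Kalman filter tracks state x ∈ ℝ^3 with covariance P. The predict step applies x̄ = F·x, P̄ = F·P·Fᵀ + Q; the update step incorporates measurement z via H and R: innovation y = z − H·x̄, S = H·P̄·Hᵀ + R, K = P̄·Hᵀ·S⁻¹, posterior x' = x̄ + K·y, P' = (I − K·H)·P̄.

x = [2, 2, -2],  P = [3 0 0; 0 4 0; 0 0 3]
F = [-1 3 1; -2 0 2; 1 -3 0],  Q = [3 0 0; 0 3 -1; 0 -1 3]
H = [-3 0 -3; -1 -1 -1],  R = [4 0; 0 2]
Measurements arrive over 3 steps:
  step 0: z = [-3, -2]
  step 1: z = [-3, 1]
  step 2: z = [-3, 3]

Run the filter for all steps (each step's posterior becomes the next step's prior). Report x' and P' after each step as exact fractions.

step 0: x' = [1241/193, 78/193, -1040/193], P' = [7362/193 117/193 -7350/193; 117/193 1253/579 -559/579; -7350/193 -559/579 22250/579]
step 1: x' = [872857/2711885, -5258008/2711885, 1670308/2711885], P' = [58803498/2711885 5281664/8135655 -175885774/8135655; 5281664/8135655 18637834/8135655 -2754428/2711885; -175885774/8135655 -2754428/2711885 178645994/8135655]
step 2: x' = [-1355179120534/196152739881, -105455046662/28021819983, 509603559117/65384246627], P' = [13332497300218/588458219643 52093981106/84065459949 -1476970644794/65384246627; 52093981106/84065459949 192135570766/84065459949 -9205204990/9340606661; -1476970644794/65384246627 -9205204990/9340606661 1498947295558/65384246627]

step 0: x̄ = F·x = [2, -8, -4]
step 0: P̄ = F·P·Fᵀ + Q = [45 12 -39; 12 27 -7; -39 -7 42]
step 0: y = z − H·x̄ = [-9, -12]
step 0: S = H·P̄·Hᵀ + R = [85 42; 42 48]
step 0: K = P̄·Hᵀ·S⁻¹ = [-9/193 -129/386; 52/193 -1045/1158; -50/193 359/1158]
step 0: x' = x̄ + K·y = [1241/193, 78/193, -1040/193]
step 0: P' = (I − K·H)·P̄ = [7362/193 117/193 -7350/193; 117/193 1253/579 -559/579; -7350/193 -559/579 22250/579]
step 1: x̄ = F·x = [-2047/193, -4562/193, 1007/193]
step 1: P̄ = F·P·Fᵀ + Q = [95990/579 171412/579 -17210/193; 171412/579 355481/579 -27797/193; -17210/193 -27797/193 10998/193]
step 1: y = z − H·x̄ = [-3699/193, -5409/193]
step 1: S = H·P̄·Hᵀ + R = [77944/193 113745/193; 113745/193 186135/193]
step 1: K = P̄·Hᵀ·S⁻¹ = [-26236/542377 -2903192/8135655; 149081/542377 -2609369/2711885; -138011/542377 2751532/8135655]
step 1: x' = x̄ + K·y = [872857/2711885, -5258008/2711885, 1670308/2711885]
step 1: P' = (I − K·H)·P̄ = [58803498/2711885 5281664/8135655 -175885774/8135655; 5281664/8135655 18637834/8135655 -2754428/2711885; -175885774/8135655 -2754428/2711885 178645994/8135655]
step 2: x̄ = F·x = [-14976573/2711885, 1594902/2711885, 16646881/2711885]
step 2: P̄ = F·P·Fᵀ + Q = [817705819/8135655 1332386384/8135655 -463556938/8135655; 1332386384/8135655 2851719109/8135655 -631458503/8135655; -463556938/8135655 -631458503/8135655 112289327/2711885]
step 2: y = z − H·x̄ = [-3124731/2711885, 2280173/542377]
step 2: S = H·P̄·Hᵀ + R = [693227312/2711885 185677561/542377; 185677561/542377 299820407/542377]
step 2: K = P̄·Hᵀ·S⁻¹ = [-9940374268/196152739881 -67403227469/196152739881; 7688215951/28021819983 -26897117827/28021819983; -16482488073/65384246627 21229892083/65384246627]
step 2: x' = x̄ + K·y = [-1355179120534/196152739881, -105455046662/28021819983, 509603559117/65384246627]
step 2: P' = (I − K·H)·P̄ = [13332497300218/588458219643 52093981106/84065459949 -1476970644794/65384246627; 52093981106/84065459949 192135570766/84065459949 -9205204990/9340606661; -1476970644794/65384246627 -9205204990/9340606661 1498947295558/65384246627]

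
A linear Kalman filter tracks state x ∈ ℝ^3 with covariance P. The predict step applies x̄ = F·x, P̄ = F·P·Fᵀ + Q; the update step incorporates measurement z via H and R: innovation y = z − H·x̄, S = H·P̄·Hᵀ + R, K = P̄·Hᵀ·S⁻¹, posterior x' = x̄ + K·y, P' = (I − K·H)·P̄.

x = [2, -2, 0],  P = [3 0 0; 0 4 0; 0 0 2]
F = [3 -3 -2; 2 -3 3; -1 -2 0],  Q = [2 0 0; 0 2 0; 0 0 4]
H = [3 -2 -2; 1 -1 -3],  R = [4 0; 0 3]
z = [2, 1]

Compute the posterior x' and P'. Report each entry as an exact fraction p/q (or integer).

x̄ = F·x = [12, 10, 2]
P̄ = F·P·Fᵀ + Q = [73 42 15; 42 68 18; 15 18 23]
y = z − H·x̄ = [-10, 5]
S = H·P̄·Hᵀ + R = [485 262; 262 285]
K = P̄·Hᵀ·S⁻¹ = [33593/69581 -34300/69581; 7850/69581 -26748/69581; 8319/69581 -25226/69581]
x' = x̄ + K·y = [327542/69581, 483570/69581, -70158/69581]
P' = (I − K·H)·P̄ = [1071948/69581 1723680/69581 -182944/69581; 1723680/69581 2952768/69581 -382948/69581; -182944/69581 -382948/69581 91894/69581]

x' = [327542/69581, 483570/69581, -70158/69581]
P' = [1071948/69581 1723680/69581 -182944/69581; 1723680/69581 2952768/69581 -382948/69581; -182944/69581 -382948/69581 91894/69581]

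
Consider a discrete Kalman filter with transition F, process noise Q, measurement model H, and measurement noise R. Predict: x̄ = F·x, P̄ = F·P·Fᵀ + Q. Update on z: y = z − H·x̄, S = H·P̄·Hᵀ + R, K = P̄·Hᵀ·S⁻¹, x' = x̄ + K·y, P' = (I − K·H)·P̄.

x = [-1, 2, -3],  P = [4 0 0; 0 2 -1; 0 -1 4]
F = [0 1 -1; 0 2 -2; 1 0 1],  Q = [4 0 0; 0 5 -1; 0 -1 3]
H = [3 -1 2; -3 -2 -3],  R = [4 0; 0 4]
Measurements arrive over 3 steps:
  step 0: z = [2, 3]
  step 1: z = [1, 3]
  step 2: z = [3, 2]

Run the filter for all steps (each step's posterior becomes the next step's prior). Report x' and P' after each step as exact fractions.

step 0: x' = [18547/22805, -22801/22805, -4586/4561], P' = [78951/22805 38027/22805 -19881/4561; 38027/22805 40979/22805 -10965/4561; -19881/4561 -10965/4561 26807/4561]
step 1: x' = [-70248507/351554351, -457521170/351554351, 28222698/351554351], P' = [568980908/351554351 239821172/351554351 -663677324/351554351; 239821172/351554351 448833744/351554351 -380841340/351554351; -663677324/351554351 -380841340/351554351 901808224/351554351]
step 2: x' = [52551873736/318368638519, -1623046992475/955105915557, 272252633644/955105915557], P' = [1527997812788/955105915557 631574894428/955105915557 -593099419916/318368638519; 631574894428/955105915557 1197032326576/955105915557 -1008004158740/955105915557; -593099419916/318368638519 -1008004158740/955105915557 2418281017568/955105915557]

step 0: x̄ = F·x = [5, 10, -4]
step 0: P̄ = F·P·Fᵀ + Q = [12 16 -5; 16 37 -11; -5 -11 11]
step 0: y = z − H·x̄ = [5, 26]
step 0: S = H·P̄·Hᵀ + R = [81 -62; -62 329]
step 0: K = P̄·Hᵀ·S⁻¹ = [4/22805 -3673/22805; -9137/22805 -7891/22805; 1234/4561 288/4561]
step 0: x' = x̄ + K·y = [18547/22805, -22801/22805, -4586/4561]
step 0: P' = (I − K·H)·P̄ = [78951/22805 38027/22805 -19881/4561; 38027/22805 40979/22805 -10965/4561; -19881/4561 -10965/4561 26807/4561]
step 1: x̄ = F·x = [129/22805, 258/22805, -4383/22805]
step 1: P̄ = F·P·Fᵀ + Q = [375884/22805 569328/22805 -51428/22805; 569328/22805 1252681/22805 -125661/22805; -51428/22805 -125661/22805 82591/22805]
step 1: y = z − H·x̄ = [31442/22805, 56169/22805]
step 1: S = H·P̄·Hᵀ + R = [1526761/22805 -2184043/22805; -2184043/22805 13626519/22805]
step 1: K = P̄·Hᵀ·S⁻¹ = [34941726/351554351 -48888274/351554351; -122763227/351554351 -118651746/351554351; 48356454/351554351 11822495/351554351]
step 1: x' = x̄ + K·y = [-70248507/351554351, -457521170/351554351, 28222698/351554351]
step 1: P' = (I − K·H)·P̄ = [568980908/351554351 239821172/351554351 -663677324/351554351; 239821172/351554351 448833744/351554351 -380841340/351554351; -663677324/351554351 -380841340/351554351 901808224/351554351]
step 2: x̄ = F·x = [-485743868/351554351, -971487736/351554351, -42025809/351554351]
step 2: P̄ = F·P·Fᵀ + Q = [3518542052/351554351 4224649296/351554351 -379151068/351554351; 4224649296/351554351 10207070347/351554351 -1109856487/351554351; -379151068/351554351 -1109856487/351554351 1198097537/351554351]
step 2: y = z − H·x̄ = [1624458539/351554351, -2823175801/351554351]
step 2: S = H·P̄·Hᵀ + R = [22614273723/351554351 -24318148377/351554351; -24318148377/351554351 115237049577/351554351]
step 2: K = P̄·Hᵀ·S⁻¹ = [98455506110/955105915557 -127312111994/955105915557; -329578990193/955105915557 -316194215054/955105915557; 42222617886/318368638519 24765011005/955105915557]
step 2: x' = x̄ + K·y = [52551873736/318368638519, -1623046992475/955105915557, 272252633644/955105915557]
step 2: P' = (I − K·H)·P̄ = [1527997812788/955105915557 631574894428/955105915557 -593099419916/318368638519; 631574894428/955105915557 1197032326576/955105915557 -1008004158740/955105915557; -593099419916/318368638519 -1008004158740/955105915557 2418281017568/955105915557]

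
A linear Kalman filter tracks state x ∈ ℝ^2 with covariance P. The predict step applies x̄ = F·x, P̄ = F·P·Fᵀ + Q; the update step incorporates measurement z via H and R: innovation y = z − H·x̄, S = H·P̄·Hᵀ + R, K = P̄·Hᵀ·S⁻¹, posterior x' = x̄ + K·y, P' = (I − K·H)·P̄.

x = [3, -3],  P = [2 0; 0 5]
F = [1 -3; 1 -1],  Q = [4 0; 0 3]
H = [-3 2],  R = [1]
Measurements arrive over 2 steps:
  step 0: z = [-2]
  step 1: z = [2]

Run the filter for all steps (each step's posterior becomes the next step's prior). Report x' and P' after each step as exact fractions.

step 0: x̄ = F·x = [12, 6]
step 0: P̄ = F·P·Fᵀ + Q = [51 17; 17 10]
step 0: y = z − H·x̄ = [22]
step 0: S = H·P̄·Hᵀ + R = [296]
step 0: K = P̄·Hᵀ·S⁻¹ = [-119/296; -31/296]
step 0: x' = x̄ + K·y = [467/148, 547/148]
step 0: P' = (I − K·H)·P̄ = [935/296 1343/296; 1343/296 1999/296]
step 1: x̄ = F·x = [-587/74, -20/37]
step 1: P̄ = F·P·Fᵀ + Q = [3013/74 195/37; 195/37 142/37]
step 1: y = z − H·x̄ = [-1533/74]
step 1: S = H·P̄·Hᵀ + R = [23647/74]
step 1: K = P̄·Hᵀ·S⁻¹ = [-8259/23647; -602/23647]
step 1: x' = x̄ + K·y = [-16483/23647, -311/23647]
step 1: P' = (I − K·H)·P̄ = [41045/23647 57438/23647; 57438/23647 85856/23647]

step 0: x' = [467/148, 547/148], P' = [935/296 1343/296; 1343/296 1999/296]
step 1: x' = [-16483/23647, -311/23647], P' = [41045/23647 57438/23647; 57438/23647 85856/23647]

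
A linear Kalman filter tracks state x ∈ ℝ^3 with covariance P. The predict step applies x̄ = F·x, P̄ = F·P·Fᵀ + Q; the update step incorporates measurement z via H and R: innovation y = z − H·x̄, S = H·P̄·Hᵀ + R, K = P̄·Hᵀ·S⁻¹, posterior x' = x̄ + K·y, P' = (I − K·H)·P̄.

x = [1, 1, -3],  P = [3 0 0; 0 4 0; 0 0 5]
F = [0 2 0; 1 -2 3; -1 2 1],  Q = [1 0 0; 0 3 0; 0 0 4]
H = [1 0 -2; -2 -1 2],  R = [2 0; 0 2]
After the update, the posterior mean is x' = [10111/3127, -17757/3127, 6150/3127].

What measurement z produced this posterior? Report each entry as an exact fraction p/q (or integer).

x̄ = F·x = [2, -10, -2]
P̄ = F·P·Fᵀ + Q = [17 -16 16; -16 67 -4; 16 -4 28]
S = H·P̄·Hᵀ + R = [67 -42; -42 73]
K = P̄·Hᵀ·S⁻¹ = [-507/3127 308/3127; -2390/3127 -3217/3127; -1744/3127 196/3127]
x' − x̄ = [3857/3127, 13513/3127, 12404/3127] = K·y
y = (KᵀK)⁻¹·Kᵀ·(x' − x̄) = [-7, 1]
z = y + H·x̄ = [-7, 1] + [6, 2] = [-1, 3]

z = [-1, 3]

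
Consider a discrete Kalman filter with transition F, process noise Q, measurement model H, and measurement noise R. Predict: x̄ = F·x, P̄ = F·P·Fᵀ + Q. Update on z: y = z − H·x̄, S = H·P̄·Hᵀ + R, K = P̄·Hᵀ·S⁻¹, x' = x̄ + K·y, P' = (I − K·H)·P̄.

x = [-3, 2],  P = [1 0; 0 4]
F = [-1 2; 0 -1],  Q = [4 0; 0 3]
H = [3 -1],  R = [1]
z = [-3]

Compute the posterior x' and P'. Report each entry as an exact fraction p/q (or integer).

x' = [-131/245, 316/245]
P' = [104/245 241/245; 241/245 754/245]

x̄ = F·x = [7, -2]
P̄ = F·P·Fᵀ + Q = [21 -8; -8 7]
y = z − H·x̄ = [-26]
S = H·P̄·Hᵀ + R = [245]
K = P̄·Hᵀ·S⁻¹ = [71/245; -31/245]
x' = x̄ + K·y = [-131/245, 316/245]
P' = (I − K·H)·P̄ = [104/245 241/245; 241/245 754/245]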